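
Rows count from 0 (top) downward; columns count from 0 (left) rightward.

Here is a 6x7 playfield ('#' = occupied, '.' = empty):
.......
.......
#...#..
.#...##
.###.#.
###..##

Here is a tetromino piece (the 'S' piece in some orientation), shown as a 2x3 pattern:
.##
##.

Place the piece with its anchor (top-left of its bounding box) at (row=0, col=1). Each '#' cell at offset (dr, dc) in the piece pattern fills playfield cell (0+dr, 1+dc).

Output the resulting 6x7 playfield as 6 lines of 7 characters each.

Fill (0+0,1+1) = (0,2)
Fill (0+0,1+2) = (0,3)
Fill (0+1,1+0) = (1,1)
Fill (0+1,1+1) = (1,2)

Answer: ..##...
.##....
#...#..
.#...##
.###.#.
###..##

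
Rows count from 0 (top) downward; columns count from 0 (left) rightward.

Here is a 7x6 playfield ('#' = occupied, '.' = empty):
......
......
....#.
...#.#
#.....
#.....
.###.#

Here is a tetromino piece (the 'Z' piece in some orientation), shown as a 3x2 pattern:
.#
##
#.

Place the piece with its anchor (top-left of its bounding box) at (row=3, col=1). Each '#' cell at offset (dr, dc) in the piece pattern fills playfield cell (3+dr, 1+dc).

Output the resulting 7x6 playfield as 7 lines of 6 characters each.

Answer: ......
......
....#.
..##.#
###...
##....
.###.#

Derivation:
Fill (3+0,1+1) = (3,2)
Fill (3+1,1+0) = (4,1)
Fill (3+1,1+1) = (4,2)
Fill (3+2,1+0) = (5,1)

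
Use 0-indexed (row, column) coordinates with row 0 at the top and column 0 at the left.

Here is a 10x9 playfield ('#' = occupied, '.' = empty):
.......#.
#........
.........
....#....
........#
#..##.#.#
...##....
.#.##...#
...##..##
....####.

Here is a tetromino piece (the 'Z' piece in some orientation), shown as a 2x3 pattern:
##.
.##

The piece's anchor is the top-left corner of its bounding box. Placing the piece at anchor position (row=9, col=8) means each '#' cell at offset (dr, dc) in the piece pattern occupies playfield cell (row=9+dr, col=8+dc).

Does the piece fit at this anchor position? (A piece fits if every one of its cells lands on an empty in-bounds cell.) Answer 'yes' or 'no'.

Check each piece cell at anchor (9, 8):
  offset (0,0) -> (9,8): empty -> OK
  offset (0,1) -> (9,9): out of bounds -> FAIL
  offset (1,1) -> (10,9): out of bounds -> FAIL
  offset (1,2) -> (10,10): out of bounds -> FAIL
All cells valid: no

Answer: no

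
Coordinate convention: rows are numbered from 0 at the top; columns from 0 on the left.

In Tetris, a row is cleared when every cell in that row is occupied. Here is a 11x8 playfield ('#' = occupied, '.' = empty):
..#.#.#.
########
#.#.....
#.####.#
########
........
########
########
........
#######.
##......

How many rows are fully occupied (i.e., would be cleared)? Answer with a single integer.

Answer: 4

Derivation:
Check each row:
  row 0: 5 empty cells -> not full
  row 1: 0 empty cells -> FULL (clear)
  row 2: 6 empty cells -> not full
  row 3: 2 empty cells -> not full
  row 4: 0 empty cells -> FULL (clear)
  row 5: 8 empty cells -> not full
  row 6: 0 empty cells -> FULL (clear)
  row 7: 0 empty cells -> FULL (clear)
  row 8: 8 empty cells -> not full
  row 9: 1 empty cell -> not full
  row 10: 6 empty cells -> not full
Total rows cleared: 4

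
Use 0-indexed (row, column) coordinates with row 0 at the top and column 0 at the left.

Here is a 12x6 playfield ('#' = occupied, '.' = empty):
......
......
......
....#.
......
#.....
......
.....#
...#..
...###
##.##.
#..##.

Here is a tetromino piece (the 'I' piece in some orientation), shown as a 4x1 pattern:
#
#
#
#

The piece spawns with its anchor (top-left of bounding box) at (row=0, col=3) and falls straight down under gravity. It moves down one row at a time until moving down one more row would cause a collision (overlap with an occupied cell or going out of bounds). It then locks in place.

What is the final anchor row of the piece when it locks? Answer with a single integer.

Answer: 4

Derivation:
Spawn at (row=0, col=3). Try each row:
  row 0: fits
  row 1: fits
  row 2: fits
  row 3: fits
  row 4: fits
  row 5: blocked -> lock at row 4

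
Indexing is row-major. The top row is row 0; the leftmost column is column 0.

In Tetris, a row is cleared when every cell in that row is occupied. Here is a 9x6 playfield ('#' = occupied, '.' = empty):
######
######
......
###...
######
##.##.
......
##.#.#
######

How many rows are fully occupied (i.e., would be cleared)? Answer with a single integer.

Answer: 4

Derivation:
Check each row:
  row 0: 0 empty cells -> FULL (clear)
  row 1: 0 empty cells -> FULL (clear)
  row 2: 6 empty cells -> not full
  row 3: 3 empty cells -> not full
  row 4: 0 empty cells -> FULL (clear)
  row 5: 2 empty cells -> not full
  row 6: 6 empty cells -> not full
  row 7: 2 empty cells -> not full
  row 8: 0 empty cells -> FULL (clear)
Total rows cleared: 4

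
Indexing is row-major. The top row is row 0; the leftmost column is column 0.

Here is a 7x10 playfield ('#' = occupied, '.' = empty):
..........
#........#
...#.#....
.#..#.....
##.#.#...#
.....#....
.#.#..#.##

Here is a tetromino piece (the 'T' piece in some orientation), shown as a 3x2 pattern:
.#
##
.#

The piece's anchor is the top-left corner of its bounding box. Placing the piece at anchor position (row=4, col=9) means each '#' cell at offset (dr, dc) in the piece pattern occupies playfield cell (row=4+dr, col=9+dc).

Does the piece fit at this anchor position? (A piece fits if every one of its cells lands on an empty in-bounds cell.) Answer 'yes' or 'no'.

Answer: no

Derivation:
Check each piece cell at anchor (4, 9):
  offset (0,1) -> (4,10): out of bounds -> FAIL
  offset (1,0) -> (5,9): empty -> OK
  offset (1,1) -> (5,10): out of bounds -> FAIL
  offset (2,1) -> (6,10): out of bounds -> FAIL
All cells valid: no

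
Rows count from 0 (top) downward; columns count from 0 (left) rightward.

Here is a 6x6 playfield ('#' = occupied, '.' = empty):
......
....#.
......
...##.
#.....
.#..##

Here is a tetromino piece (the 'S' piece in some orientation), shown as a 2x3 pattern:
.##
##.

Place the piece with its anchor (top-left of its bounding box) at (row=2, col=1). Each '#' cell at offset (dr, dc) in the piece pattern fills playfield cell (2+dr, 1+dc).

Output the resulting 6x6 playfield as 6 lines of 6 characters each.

Answer: ......
....#.
..##..
.####.
#.....
.#..##

Derivation:
Fill (2+0,1+1) = (2,2)
Fill (2+0,1+2) = (2,3)
Fill (2+1,1+0) = (3,1)
Fill (2+1,1+1) = (3,2)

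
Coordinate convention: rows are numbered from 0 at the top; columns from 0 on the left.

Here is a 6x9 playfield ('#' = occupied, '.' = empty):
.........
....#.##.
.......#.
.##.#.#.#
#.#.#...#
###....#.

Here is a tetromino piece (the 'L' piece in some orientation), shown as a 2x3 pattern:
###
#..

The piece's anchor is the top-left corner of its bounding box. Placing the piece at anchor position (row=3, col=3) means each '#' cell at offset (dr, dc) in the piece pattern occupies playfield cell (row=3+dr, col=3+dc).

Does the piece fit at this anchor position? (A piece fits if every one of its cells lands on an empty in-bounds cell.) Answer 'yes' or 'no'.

Check each piece cell at anchor (3, 3):
  offset (0,0) -> (3,3): empty -> OK
  offset (0,1) -> (3,4): occupied ('#') -> FAIL
  offset (0,2) -> (3,5): empty -> OK
  offset (1,0) -> (4,3): empty -> OK
All cells valid: no

Answer: no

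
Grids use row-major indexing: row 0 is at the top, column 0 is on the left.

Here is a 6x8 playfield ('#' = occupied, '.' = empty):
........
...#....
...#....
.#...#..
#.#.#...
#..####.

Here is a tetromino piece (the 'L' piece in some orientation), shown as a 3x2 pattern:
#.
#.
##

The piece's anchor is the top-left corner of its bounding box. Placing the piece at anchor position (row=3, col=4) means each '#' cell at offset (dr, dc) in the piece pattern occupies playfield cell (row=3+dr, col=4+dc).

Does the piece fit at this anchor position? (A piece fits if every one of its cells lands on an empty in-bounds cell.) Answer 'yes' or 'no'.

Check each piece cell at anchor (3, 4):
  offset (0,0) -> (3,4): empty -> OK
  offset (1,0) -> (4,4): occupied ('#') -> FAIL
  offset (2,0) -> (5,4): occupied ('#') -> FAIL
  offset (2,1) -> (5,5): occupied ('#') -> FAIL
All cells valid: no

Answer: no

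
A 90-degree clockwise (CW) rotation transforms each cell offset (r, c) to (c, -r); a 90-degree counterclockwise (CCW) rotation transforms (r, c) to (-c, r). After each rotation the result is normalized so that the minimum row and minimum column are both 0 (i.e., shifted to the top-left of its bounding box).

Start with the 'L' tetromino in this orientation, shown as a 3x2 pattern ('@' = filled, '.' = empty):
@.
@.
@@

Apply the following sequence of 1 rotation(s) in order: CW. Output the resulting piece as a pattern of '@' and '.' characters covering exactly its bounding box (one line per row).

Answer: @@@
@..

Derivation:
Start:
@.
@.
@@
After rotation 1 (CW):
@@@
@..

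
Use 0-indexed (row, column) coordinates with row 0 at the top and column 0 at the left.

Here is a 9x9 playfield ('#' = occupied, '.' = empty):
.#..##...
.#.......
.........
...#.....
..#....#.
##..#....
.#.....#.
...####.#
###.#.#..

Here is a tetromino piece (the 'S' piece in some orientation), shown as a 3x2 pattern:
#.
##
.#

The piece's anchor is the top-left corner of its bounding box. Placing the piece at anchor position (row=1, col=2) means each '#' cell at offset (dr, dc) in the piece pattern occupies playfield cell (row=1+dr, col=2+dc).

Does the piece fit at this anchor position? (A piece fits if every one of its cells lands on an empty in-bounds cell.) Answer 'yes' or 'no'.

Check each piece cell at anchor (1, 2):
  offset (0,0) -> (1,2): empty -> OK
  offset (1,0) -> (2,2): empty -> OK
  offset (1,1) -> (2,3): empty -> OK
  offset (2,1) -> (3,3): occupied ('#') -> FAIL
All cells valid: no

Answer: no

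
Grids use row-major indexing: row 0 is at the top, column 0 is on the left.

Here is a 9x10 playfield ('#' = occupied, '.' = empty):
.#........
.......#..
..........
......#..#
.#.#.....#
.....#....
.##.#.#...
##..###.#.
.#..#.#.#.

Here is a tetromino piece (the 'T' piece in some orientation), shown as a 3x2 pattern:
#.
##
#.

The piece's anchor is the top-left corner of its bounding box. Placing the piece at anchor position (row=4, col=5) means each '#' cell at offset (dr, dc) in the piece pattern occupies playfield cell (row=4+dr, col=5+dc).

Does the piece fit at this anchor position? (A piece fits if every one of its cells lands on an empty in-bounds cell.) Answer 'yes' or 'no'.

Answer: no

Derivation:
Check each piece cell at anchor (4, 5):
  offset (0,0) -> (4,5): empty -> OK
  offset (1,0) -> (5,5): occupied ('#') -> FAIL
  offset (1,1) -> (5,6): empty -> OK
  offset (2,0) -> (6,5): empty -> OK
All cells valid: no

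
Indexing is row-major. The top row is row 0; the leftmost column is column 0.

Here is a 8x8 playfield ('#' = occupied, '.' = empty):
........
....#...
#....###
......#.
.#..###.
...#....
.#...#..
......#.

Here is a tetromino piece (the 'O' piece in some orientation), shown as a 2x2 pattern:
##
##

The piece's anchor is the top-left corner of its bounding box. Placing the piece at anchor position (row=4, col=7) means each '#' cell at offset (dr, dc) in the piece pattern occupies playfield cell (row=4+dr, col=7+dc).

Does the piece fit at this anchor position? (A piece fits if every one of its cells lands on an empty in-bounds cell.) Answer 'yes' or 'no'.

Answer: no

Derivation:
Check each piece cell at anchor (4, 7):
  offset (0,0) -> (4,7): empty -> OK
  offset (0,1) -> (4,8): out of bounds -> FAIL
  offset (1,0) -> (5,7): empty -> OK
  offset (1,1) -> (5,8): out of bounds -> FAIL
All cells valid: no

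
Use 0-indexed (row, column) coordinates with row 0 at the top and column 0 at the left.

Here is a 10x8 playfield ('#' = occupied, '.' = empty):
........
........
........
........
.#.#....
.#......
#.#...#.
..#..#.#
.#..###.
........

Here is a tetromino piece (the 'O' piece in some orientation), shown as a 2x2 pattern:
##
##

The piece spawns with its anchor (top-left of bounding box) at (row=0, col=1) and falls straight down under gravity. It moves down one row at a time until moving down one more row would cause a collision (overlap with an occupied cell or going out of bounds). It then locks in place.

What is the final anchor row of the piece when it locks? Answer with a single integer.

Answer: 2

Derivation:
Spawn at (row=0, col=1). Try each row:
  row 0: fits
  row 1: fits
  row 2: fits
  row 3: blocked -> lock at row 2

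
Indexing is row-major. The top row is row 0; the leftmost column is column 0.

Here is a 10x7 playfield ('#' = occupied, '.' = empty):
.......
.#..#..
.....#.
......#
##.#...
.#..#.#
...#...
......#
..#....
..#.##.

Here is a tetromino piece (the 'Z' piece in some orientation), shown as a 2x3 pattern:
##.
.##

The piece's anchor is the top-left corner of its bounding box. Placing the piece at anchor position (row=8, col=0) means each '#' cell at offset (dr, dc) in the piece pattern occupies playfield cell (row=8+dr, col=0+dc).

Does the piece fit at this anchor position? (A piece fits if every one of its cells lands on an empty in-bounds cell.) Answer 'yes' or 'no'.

Check each piece cell at anchor (8, 0):
  offset (0,0) -> (8,0): empty -> OK
  offset (0,1) -> (8,1): empty -> OK
  offset (1,1) -> (9,1): empty -> OK
  offset (1,2) -> (9,2): occupied ('#') -> FAIL
All cells valid: no

Answer: no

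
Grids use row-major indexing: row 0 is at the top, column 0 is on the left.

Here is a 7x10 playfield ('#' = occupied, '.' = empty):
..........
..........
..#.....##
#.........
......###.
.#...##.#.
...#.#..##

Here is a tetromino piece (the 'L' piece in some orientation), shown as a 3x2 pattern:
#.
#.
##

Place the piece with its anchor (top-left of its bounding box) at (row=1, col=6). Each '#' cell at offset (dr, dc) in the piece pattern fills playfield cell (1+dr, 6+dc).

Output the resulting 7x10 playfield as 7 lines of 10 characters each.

Answer: ..........
......#...
..#...#.##
#.....##..
......###.
.#...##.#.
...#.#..##

Derivation:
Fill (1+0,6+0) = (1,6)
Fill (1+1,6+0) = (2,6)
Fill (1+2,6+0) = (3,6)
Fill (1+2,6+1) = (3,7)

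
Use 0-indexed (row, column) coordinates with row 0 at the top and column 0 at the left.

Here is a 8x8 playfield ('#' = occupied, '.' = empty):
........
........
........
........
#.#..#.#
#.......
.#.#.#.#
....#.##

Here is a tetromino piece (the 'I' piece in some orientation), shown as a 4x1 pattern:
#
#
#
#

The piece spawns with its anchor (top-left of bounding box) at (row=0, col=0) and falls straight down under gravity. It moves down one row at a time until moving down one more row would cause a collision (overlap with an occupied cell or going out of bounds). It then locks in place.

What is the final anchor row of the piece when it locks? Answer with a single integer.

Answer: 0

Derivation:
Spawn at (row=0, col=0). Try each row:
  row 0: fits
  row 1: blocked -> lock at row 0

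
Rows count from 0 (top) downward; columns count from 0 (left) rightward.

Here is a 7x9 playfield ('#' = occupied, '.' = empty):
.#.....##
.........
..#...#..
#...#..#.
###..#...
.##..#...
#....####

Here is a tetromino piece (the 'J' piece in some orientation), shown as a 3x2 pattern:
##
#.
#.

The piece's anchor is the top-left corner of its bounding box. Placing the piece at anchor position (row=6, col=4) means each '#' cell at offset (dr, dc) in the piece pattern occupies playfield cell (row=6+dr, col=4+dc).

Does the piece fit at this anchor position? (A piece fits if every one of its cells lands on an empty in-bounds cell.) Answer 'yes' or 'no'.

Check each piece cell at anchor (6, 4):
  offset (0,0) -> (6,4): empty -> OK
  offset (0,1) -> (6,5): occupied ('#') -> FAIL
  offset (1,0) -> (7,4): out of bounds -> FAIL
  offset (2,0) -> (8,4): out of bounds -> FAIL
All cells valid: no

Answer: no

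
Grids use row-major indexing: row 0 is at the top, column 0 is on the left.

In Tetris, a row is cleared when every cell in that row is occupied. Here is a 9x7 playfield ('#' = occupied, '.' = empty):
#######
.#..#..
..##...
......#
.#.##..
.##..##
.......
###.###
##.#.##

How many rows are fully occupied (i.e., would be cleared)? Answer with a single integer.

Check each row:
  row 0: 0 empty cells -> FULL (clear)
  row 1: 5 empty cells -> not full
  row 2: 5 empty cells -> not full
  row 3: 6 empty cells -> not full
  row 4: 4 empty cells -> not full
  row 5: 3 empty cells -> not full
  row 6: 7 empty cells -> not full
  row 7: 1 empty cell -> not full
  row 8: 2 empty cells -> not full
Total rows cleared: 1

Answer: 1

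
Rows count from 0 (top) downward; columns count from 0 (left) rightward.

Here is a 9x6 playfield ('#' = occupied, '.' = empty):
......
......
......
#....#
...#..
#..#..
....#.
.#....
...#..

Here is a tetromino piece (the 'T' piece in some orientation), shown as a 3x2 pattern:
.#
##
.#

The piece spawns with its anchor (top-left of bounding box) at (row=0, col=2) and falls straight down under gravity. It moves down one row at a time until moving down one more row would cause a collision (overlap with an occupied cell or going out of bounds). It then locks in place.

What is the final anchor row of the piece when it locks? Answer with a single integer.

Answer: 1

Derivation:
Spawn at (row=0, col=2). Try each row:
  row 0: fits
  row 1: fits
  row 2: blocked -> lock at row 1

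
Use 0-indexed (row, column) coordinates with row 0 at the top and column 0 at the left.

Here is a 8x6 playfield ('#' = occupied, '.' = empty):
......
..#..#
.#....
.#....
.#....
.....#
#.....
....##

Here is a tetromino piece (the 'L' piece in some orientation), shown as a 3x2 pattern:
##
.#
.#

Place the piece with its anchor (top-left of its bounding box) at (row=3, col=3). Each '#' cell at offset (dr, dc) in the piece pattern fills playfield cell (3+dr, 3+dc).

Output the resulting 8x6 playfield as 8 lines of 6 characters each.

Fill (3+0,3+0) = (3,3)
Fill (3+0,3+1) = (3,4)
Fill (3+1,3+1) = (4,4)
Fill (3+2,3+1) = (5,4)

Answer: ......
..#..#
.#....
.#.##.
.#..#.
....##
#.....
....##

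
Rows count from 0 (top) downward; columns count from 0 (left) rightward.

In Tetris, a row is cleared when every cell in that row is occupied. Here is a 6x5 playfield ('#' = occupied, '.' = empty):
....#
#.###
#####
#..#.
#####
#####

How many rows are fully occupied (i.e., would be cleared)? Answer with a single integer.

Answer: 3

Derivation:
Check each row:
  row 0: 4 empty cells -> not full
  row 1: 1 empty cell -> not full
  row 2: 0 empty cells -> FULL (clear)
  row 3: 3 empty cells -> not full
  row 4: 0 empty cells -> FULL (clear)
  row 5: 0 empty cells -> FULL (clear)
Total rows cleared: 3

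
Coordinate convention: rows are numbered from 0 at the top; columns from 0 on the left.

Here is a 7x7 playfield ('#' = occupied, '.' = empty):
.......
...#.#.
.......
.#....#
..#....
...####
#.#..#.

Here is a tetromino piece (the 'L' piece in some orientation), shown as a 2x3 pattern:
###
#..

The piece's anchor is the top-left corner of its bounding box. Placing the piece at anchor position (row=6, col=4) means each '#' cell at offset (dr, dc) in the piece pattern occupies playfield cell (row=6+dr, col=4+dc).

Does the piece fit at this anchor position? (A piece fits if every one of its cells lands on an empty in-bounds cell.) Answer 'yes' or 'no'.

Answer: no

Derivation:
Check each piece cell at anchor (6, 4):
  offset (0,0) -> (6,4): empty -> OK
  offset (0,1) -> (6,5): occupied ('#') -> FAIL
  offset (0,2) -> (6,6): empty -> OK
  offset (1,0) -> (7,4): out of bounds -> FAIL
All cells valid: no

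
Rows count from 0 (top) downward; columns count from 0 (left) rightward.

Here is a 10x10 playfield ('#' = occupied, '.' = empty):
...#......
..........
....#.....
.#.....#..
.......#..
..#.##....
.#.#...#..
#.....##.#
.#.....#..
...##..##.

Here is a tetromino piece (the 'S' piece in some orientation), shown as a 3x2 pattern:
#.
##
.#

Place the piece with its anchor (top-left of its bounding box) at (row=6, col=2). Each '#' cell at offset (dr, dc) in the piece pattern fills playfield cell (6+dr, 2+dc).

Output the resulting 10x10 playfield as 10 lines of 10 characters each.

Fill (6+0,2+0) = (6,2)
Fill (6+1,2+0) = (7,2)
Fill (6+1,2+1) = (7,3)
Fill (6+2,2+1) = (8,3)

Answer: ...#......
..........
....#.....
.#.....#..
.......#..
..#.##....
.###...#..
#.##..##.#
.#.#...#..
...##..##.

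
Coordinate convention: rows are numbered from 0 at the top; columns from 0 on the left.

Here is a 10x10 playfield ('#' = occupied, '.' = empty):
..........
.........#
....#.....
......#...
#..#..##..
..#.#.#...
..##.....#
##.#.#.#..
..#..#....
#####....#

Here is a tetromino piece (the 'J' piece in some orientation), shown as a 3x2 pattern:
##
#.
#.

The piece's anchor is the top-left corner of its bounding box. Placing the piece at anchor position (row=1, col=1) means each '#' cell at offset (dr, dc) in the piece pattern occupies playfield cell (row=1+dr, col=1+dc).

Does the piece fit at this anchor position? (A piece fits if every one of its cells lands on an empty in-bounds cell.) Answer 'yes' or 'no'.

Answer: yes

Derivation:
Check each piece cell at anchor (1, 1):
  offset (0,0) -> (1,1): empty -> OK
  offset (0,1) -> (1,2): empty -> OK
  offset (1,0) -> (2,1): empty -> OK
  offset (2,0) -> (3,1): empty -> OK
All cells valid: yes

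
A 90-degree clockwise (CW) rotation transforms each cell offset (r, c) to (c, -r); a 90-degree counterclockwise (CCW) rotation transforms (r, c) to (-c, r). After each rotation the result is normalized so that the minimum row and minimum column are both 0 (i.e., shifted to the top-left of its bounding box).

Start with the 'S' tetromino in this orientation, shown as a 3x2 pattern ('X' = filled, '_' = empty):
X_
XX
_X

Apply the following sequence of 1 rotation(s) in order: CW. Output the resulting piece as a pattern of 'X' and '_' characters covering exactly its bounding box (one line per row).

Start:
X_
XX
_X
After rotation 1 (CW):
_XX
XX_

Answer: _XX
XX_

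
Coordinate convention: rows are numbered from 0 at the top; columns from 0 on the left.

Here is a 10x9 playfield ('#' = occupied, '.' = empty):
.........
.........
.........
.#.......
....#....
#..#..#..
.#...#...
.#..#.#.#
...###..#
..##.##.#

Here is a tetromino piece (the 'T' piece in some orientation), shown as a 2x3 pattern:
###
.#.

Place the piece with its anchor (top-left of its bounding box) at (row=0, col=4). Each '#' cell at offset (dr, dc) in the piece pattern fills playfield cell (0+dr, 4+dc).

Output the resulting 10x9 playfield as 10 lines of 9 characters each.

Answer: ....###..
.....#...
.........
.#.......
....#....
#..#..#..
.#...#...
.#..#.#.#
...###..#
..##.##.#

Derivation:
Fill (0+0,4+0) = (0,4)
Fill (0+0,4+1) = (0,5)
Fill (0+0,4+2) = (0,6)
Fill (0+1,4+1) = (1,5)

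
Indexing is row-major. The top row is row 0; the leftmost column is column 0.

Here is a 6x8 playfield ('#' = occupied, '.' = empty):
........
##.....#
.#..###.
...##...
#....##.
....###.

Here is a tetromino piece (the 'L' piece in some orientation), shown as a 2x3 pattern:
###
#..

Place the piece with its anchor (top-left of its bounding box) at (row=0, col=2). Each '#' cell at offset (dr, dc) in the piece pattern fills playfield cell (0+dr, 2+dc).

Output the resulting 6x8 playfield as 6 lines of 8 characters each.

Fill (0+0,2+0) = (0,2)
Fill (0+0,2+1) = (0,3)
Fill (0+0,2+2) = (0,4)
Fill (0+1,2+0) = (1,2)

Answer: ..###...
###....#
.#..###.
...##...
#....##.
....###.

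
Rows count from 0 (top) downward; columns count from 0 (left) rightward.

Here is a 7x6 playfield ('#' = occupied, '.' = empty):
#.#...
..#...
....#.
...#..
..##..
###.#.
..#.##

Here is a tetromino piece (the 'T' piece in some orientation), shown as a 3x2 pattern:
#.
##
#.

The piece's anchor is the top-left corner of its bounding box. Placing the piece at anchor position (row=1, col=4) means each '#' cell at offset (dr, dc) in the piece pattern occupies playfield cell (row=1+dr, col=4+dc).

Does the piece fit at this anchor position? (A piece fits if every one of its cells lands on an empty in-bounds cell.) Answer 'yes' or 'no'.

Answer: no

Derivation:
Check each piece cell at anchor (1, 4):
  offset (0,0) -> (1,4): empty -> OK
  offset (1,0) -> (2,4): occupied ('#') -> FAIL
  offset (1,1) -> (2,5): empty -> OK
  offset (2,0) -> (3,4): empty -> OK
All cells valid: no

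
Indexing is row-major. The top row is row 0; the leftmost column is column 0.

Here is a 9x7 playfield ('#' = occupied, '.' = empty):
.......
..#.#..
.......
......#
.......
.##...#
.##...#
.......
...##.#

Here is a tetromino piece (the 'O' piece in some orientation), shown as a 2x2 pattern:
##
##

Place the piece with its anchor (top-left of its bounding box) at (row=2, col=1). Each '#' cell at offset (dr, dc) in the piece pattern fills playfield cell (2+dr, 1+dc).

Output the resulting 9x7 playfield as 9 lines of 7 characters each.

Fill (2+0,1+0) = (2,1)
Fill (2+0,1+1) = (2,2)
Fill (2+1,1+0) = (3,1)
Fill (2+1,1+1) = (3,2)

Answer: .......
..#.#..
.##....
.##...#
.......
.##...#
.##...#
.......
...##.#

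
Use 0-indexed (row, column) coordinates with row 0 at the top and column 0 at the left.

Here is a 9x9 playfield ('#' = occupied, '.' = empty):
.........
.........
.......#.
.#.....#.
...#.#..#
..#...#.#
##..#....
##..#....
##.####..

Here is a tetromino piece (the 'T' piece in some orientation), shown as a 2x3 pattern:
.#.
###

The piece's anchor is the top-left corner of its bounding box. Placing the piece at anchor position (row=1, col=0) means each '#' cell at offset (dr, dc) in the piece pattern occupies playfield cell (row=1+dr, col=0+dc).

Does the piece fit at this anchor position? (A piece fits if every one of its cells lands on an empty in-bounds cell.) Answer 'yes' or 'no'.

Answer: yes

Derivation:
Check each piece cell at anchor (1, 0):
  offset (0,1) -> (1,1): empty -> OK
  offset (1,0) -> (2,0): empty -> OK
  offset (1,1) -> (2,1): empty -> OK
  offset (1,2) -> (2,2): empty -> OK
All cells valid: yes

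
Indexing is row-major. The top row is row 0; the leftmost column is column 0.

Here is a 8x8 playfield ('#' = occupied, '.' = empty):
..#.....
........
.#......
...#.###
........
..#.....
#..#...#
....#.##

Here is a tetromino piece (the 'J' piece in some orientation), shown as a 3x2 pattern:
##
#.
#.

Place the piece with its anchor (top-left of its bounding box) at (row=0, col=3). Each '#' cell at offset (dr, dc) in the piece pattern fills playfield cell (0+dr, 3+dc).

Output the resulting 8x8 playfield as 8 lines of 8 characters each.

Answer: ..###...
...#....
.#.#....
...#.###
........
..#.....
#..#...#
....#.##

Derivation:
Fill (0+0,3+0) = (0,3)
Fill (0+0,3+1) = (0,4)
Fill (0+1,3+0) = (1,3)
Fill (0+2,3+0) = (2,3)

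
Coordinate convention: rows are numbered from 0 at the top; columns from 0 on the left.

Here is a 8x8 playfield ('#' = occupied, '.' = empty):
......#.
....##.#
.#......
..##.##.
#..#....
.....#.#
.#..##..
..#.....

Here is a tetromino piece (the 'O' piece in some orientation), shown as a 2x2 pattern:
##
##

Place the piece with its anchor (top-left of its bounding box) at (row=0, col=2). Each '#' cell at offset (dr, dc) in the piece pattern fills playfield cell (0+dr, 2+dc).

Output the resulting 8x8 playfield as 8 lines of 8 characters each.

Fill (0+0,2+0) = (0,2)
Fill (0+0,2+1) = (0,3)
Fill (0+1,2+0) = (1,2)
Fill (0+1,2+1) = (1,3)

Answer: ..##..#.
..####.#
.#......
..##.##.
#..#....
.....#.#
.#..##..
..#.....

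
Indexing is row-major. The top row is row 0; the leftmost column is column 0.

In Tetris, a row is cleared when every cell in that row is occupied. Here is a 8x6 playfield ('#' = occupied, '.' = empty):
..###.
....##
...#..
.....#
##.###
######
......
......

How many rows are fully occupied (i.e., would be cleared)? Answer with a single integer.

Check each row:
  row 0: 3 empty cells -> not full
  row 1: 4 empty cells -> not full
  row 2: 5 empty cells -> not full
  row 3: 5 empty cells -> not full
  row 4: 1 empty cell -> not full
  row 5: 0 empty cells -> FULL (clear)
  row 6: 6 empty cells -> not full
  row 7: 6 empty cells -> not full
Total rows cleared: 1

Answer: 1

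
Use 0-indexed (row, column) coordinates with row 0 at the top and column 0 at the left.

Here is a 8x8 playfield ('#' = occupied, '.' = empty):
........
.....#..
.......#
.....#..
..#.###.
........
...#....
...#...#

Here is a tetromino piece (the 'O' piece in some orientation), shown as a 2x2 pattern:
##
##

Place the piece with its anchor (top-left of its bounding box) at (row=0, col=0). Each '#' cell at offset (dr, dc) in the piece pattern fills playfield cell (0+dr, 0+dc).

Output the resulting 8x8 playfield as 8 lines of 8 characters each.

Answer: ##......
##...#..
.......#
.....#..
..#.###.
........
...#....
...#...#

Derivation:
Fill (0+0,0+0) = (0,0)
Fill (0+0,0+1) = (0,1)
Fill (0+1,0+0) = (1,0)
Fill (0+1,0+1) = (1,1)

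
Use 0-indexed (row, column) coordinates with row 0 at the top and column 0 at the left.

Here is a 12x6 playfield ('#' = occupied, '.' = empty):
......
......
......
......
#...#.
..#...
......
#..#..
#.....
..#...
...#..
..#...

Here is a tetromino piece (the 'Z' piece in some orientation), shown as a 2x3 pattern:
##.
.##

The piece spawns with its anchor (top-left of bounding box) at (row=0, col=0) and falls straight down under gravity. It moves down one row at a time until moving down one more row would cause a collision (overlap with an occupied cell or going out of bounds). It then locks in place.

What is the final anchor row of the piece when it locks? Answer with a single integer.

Spawn at (row=0, col=0). Try each row:
  row 0: fits
  row 1: fits
  row 2: fits
  row 3: fits
  row 4: blocked -> lock at row 3

Answer: 3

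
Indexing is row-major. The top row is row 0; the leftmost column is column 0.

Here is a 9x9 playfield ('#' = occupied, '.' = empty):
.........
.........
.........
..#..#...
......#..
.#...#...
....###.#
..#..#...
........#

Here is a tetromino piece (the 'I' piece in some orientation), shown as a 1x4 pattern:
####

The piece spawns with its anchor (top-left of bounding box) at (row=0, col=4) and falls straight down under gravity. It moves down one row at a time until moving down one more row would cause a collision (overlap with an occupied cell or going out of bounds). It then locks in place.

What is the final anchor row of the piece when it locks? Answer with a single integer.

Answer: 2

Derivation:
Spawn at (row=0, col=4). Try each row:
  row 0: fits
  row 1: fits
  row 2: fits
  row 3: blocked -> lock at row 2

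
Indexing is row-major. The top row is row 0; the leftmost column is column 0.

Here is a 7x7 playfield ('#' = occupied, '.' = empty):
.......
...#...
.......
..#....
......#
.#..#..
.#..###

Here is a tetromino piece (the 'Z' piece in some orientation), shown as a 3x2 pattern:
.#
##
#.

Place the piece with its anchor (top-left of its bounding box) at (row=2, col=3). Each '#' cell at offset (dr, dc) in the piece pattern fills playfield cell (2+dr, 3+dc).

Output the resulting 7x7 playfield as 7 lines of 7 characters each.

Fill (2+0,3+1) = (2,4)
Fill (2+1,3+0) = (3,3)
Fill (2+1,3+1) = (3,4)
Fill (2+2,3+0) = (4,3)

Answer: .......
...#...
....#..
..###..
...#..#
.#..#..
.#..###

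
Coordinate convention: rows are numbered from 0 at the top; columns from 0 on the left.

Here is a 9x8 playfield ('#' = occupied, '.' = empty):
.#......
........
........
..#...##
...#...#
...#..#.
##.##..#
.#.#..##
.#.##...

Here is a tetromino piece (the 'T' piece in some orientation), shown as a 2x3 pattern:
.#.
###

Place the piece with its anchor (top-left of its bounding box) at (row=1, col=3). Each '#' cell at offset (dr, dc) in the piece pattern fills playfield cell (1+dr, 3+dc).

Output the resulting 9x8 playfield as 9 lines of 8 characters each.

Answer: .#......
....#...
...###..
..#...##
...#...#
...#..#.
##.##..#
.#.#..##
.#.##...

Derivation:
Fill (1+0,3+1) = (1,4)
Fill (1+1,3+0) = (2,3)
Fill (1+1,3+1) = (2,4)
Fill (1+1,3+2) = (2,5)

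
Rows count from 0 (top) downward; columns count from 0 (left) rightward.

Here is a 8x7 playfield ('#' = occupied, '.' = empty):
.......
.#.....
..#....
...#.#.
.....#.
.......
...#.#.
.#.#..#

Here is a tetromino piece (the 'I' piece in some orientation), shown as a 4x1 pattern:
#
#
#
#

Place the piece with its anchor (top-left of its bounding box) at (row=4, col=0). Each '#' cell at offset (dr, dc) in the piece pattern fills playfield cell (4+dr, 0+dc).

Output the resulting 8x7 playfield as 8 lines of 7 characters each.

Answer: .......
.#.....
..#....
...#.#.
#....#.
#......
#..#.#.
##.#..#

Derivation:
Fill (4+0,0+0) = (4,0)
Fill (4+1,0+0) = (5,0)
Fill (4+2,0+0) = (6,0)
Fill (4+3,0+0) = (7,0)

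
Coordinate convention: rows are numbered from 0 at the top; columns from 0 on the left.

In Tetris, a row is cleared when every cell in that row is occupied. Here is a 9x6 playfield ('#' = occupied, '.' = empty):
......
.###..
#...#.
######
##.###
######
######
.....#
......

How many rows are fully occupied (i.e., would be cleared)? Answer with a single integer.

Check each row:
  row 0: 6 empty cells -> not full
  row 1: 3 empty cells -> not full
  row 2: 4 empty cells -> not full
  row 3: 0 empty cells -> FULL (clear)
  row 4: 1 empty cell -> not full
  row 5: 0 empty cells -> FULL (clear)
  row 6: 0 empty cells -> FULL (clear)
  row 7: 5 empty cells -> not full
  row 8: 6 empty cells -> not full
Total rows cleared: 3

Answer: 3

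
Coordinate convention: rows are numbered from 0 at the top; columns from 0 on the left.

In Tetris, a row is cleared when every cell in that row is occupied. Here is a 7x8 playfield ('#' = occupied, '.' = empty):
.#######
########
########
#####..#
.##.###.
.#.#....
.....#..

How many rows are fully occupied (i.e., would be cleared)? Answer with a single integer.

Answer: 2

Derivation:
Check each row:
  row 0: 1 empty cell -> not full
  row 1: 0 empty cells -> FULL (clear)
  row 2: 0 empty cells -> FULL (clear)
  row 3: 2 empty cells -> not full
  row 4: 3 empty cells -> not full
  row 5: 6 empty cells -> not full
  row 6: 7 empty cells -> not full
Total rows cleared: 2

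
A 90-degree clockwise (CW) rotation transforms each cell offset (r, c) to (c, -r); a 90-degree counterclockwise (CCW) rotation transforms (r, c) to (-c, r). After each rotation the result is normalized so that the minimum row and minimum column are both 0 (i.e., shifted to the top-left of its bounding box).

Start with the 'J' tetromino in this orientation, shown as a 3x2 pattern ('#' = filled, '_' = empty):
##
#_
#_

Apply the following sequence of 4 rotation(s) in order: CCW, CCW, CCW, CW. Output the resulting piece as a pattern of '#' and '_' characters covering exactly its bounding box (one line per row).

Start:
##
#_
#_
After rotation 1 (CCW):
#__
###
After rotation 2 (CCW):
_#
_#
##
After rotation 3 (CCW):
###
__#
After rotation 4 (CW):
_#
_#
##

Answer: _#
_#
##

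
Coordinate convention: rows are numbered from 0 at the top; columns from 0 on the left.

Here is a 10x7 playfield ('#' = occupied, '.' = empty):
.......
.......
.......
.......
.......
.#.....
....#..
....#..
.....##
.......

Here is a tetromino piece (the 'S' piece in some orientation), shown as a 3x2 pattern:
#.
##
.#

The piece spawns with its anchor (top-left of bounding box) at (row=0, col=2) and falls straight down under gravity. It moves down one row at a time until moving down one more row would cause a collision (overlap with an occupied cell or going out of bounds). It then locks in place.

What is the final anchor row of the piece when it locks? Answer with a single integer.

Spawn at (row=0, col=2). Try each row:
  row 0: fits
  row 1: fits
  row 2: fits
  row 3: fits
  row 4: fits
  row 5: fits
  row 6: fits
  row 7: fits
  row 8: blocked -> lock at row 7

Answer: 7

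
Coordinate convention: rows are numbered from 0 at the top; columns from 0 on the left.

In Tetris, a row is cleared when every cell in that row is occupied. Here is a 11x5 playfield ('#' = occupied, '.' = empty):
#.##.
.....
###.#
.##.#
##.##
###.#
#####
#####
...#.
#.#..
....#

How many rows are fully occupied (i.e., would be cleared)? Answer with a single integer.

Check each row:
  row 0: 2 empty cells -> not full
  row 1: 5 empty cells -> not full
  row 2: 1 empty cell -> not full
  row 3: 2 empty cells -> not full
  row 4: 1 empty cell -> not full
  row 5: 1 empty cell -> not full
  row 6: 0 empty cells -> FULL (clear)
  row 7: 0 empty cells -> FULL (clear)
  row 8: 4 empty cells -> not full
  row 9: 3 empty cells -> not full
  row 10: 4 empty cells -> not full
Total rows cleared: 2

Answer: 2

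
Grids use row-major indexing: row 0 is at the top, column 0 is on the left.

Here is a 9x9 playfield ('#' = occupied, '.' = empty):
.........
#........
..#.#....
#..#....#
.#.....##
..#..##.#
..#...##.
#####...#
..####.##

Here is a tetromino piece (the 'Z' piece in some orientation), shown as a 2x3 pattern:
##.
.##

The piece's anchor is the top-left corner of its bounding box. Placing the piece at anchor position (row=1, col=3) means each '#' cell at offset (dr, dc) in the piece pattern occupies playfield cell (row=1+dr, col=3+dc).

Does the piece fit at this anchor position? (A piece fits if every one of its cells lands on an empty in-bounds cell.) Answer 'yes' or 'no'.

Check each piece cell at anchor (1, 3):
  offset (0,0) -> (1,3): empty -> OK
  offset (0,1) -> (1,4): empty -> OK
  offset (1,1) -> (2,4): occupied ('#') -> FAIL
  offset (1,2) -> (2,5): empty -> OK
All cells valid: no

Answer: no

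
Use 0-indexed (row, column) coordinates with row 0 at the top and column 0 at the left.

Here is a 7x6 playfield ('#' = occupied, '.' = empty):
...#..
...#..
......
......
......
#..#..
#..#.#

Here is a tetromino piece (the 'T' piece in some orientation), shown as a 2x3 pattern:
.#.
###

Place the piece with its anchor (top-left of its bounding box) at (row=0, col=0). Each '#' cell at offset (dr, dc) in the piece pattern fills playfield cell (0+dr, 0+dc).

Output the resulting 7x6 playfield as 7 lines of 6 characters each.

Fill (0+0,0+1) = (0,1)
Fill (0+1,0+0) = (1,0)
Fill (0+1,0+1) = (1,1)
Fill (0+1,0+2) = (1,2)

Answer: .#.#..
####..
......
......
......
#..#..
#..#.#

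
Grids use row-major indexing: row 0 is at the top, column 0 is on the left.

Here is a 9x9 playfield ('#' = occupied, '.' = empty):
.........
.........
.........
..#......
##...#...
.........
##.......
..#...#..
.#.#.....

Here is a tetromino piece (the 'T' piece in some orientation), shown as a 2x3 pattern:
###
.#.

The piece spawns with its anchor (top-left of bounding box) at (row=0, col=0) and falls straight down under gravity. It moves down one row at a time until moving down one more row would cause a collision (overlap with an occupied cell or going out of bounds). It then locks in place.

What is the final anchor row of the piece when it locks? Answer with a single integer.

Answer: 2

Derivation:
Spawn at (row=0, col=0). Try each row:
  row 0: fits
  row 1: fits
  row 2: fits
  row 3: blocked -> lock at row 2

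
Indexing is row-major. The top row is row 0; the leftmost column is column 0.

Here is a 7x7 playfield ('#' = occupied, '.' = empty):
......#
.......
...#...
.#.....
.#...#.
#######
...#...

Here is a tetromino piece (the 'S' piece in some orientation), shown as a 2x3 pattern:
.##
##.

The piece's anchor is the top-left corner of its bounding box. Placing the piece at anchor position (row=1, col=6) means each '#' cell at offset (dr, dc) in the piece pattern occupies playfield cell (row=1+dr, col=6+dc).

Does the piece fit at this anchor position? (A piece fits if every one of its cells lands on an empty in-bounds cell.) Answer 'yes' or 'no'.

Check each piece cell at anchor (1, 6):
  offset (0,1) -> (1,7): out of bounds -> FAIL
  offset (0,2) -> (1,8): out of bounds -> FAIL
  offset (1,0) -> (2,6): empty -> OK
  offset (1,1) -> (2,7): out of bounds -> FAIL
All cells valid: no

Answer: no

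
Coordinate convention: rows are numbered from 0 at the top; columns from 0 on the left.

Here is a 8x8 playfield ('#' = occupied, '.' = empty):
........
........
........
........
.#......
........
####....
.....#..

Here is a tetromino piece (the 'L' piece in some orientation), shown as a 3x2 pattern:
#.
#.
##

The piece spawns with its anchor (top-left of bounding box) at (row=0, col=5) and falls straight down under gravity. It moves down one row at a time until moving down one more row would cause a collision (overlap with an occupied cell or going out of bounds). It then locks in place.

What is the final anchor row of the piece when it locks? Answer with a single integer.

Spawn at (row=0, col=5). Try each row:
  row 0: fits
  row 1: fits
  row 2: fits
  row 3: fits
  row 4: fits
  row 5: blocked -> lock at row 4

Answer: 4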